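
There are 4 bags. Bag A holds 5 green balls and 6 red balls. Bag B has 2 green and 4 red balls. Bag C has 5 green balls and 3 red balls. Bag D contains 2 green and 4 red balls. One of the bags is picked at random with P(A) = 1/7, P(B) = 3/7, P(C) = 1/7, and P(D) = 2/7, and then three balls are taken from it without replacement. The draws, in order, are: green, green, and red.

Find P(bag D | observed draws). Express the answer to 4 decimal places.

0.2106

For each hypothesis, P(data | H) works out to: P(data | bag A) = (5/11)(4/10)(6/9) = 0.12121; P(data | bag B) = (2/6)(1/5)(4/4) = 0.066667; P(data | bag C) = (5/8)(4/7)(3/6) = 0.17857; P(data | bag D) = (2/6)(1/5)(4/4) = 0.066667.
Weighting by the prior gives 1/7 · 0.12121 = 0.017316, 3/7 · 0.066667 = 0.028571, 1/7 · 0.17857 = 0.02551, 2/7 · 0.066667 = 0.019048; these sum to 0.090445.
Therefore the posterior P(bag D | data) = (0.019048) / (0.090445) = 0.2106.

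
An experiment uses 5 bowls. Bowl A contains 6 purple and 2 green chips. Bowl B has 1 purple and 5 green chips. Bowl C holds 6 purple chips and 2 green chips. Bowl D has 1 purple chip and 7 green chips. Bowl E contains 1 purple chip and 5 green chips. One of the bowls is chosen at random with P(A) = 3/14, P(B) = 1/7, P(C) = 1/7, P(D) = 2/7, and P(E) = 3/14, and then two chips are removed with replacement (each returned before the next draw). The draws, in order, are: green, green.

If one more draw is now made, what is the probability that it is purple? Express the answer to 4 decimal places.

0.1747

For each hypothesis, P(data | H) works out to: P(data | bowl A) = (2/8)(2/8) = 0.0625; P(data | bowl B) = (5/6)(5/6) = 0.69444; P(data | bowl C) = (2/8)(2/8) = 0.0625; P(data | bowl D) = (7/8)(7/8) = 0.76562; P(data | bowl E) = (5/6)(5/6) = 0.69444.
Weighting by the prior gives 3/14 · 0.0625 = 0.013393, 1/7 · 0.69444 = 0.099206, 1/7 · 0.0625 = 0.0089286, 2/7 · 0.76562 = 0.21875, 3/14 · 0.69444 = 0.14881; with total 0.48909.
Normalising, the posterior is P(bowl A | data) = 0.027383, P(bowl B | data) = 0.20284, P(bowl C | data) = 0.018256, P(bowl D | data) = 0.44726, P(bowl E | data) = 0.30426.
So P(purple next | data) = Σ P(purple next | H) P(H | data) = (3/4)(0.027383) + (1/6)(0.20284) + (3/4)(0.018256) + (1/8)(0.44726) + (1/6)(0.30426) = 0.17465.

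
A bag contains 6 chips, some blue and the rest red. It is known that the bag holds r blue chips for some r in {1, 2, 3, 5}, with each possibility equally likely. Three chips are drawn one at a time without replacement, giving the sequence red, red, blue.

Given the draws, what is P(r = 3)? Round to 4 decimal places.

The likelihood of the observed sequence under each hypothesis: P(data | r = 1) = (5/6)(4/5)(1/4) = 1/6; P(data | r = 2) = (4/6)(3/5)(2/4) = 1/5; P(data | r = 3) = (3/6)(2/5)(3/4) = 3/20; P(data | r = 5) = (1/6)(0/5) = 0.
Multiplying each by its prior: 1/4 · 1/6 = 1/24, 1/4 · 1/5 = 1/20, 1/4 · 3/20 = 3/80, 1/4 · 0 = 0; with total 31/240.
Hence P(r = 3 | data) = (3/80) / (31/240) = 9/31.

0.2903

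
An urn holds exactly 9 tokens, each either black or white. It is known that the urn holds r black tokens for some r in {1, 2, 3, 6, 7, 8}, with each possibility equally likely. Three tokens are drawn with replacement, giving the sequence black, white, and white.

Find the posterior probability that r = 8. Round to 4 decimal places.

0.0222

For each hypothesis, P(data | H) works out to: P(data | r = 1) = (1/9)(8/9)(8/9) = 0.087791; P(data | r = 2) = (2/9)(7/9)(7/9) = 0.13443; P(data | r = 3) = (3/9)(6/9)(6/9) = 0.14815; P(data | r = 6) = (6/9)(3/9)(3/9) = 0.074074; P(data | r = 7) = (7/9)(2/9)(2/9) = 0.038409; P(data | r = 8) = (8/9)(1/9)(1/9) = 0.010974.
Weighting by the prior gives 1/6 · 0.087791 = 0.014632, 1/6 · 0.13443 = 0.022405, 1/6 · 0.14815 = 0.024691, 1/6 · 0.074074 = 0.012346, 1/6 · 0.038409 = 0.0064015, 1/6 · 0.010974 = 0.001829; summing to 0.082305.
So P(r = 8 | data) = (0.001829) / (0.082305) = 0.022222.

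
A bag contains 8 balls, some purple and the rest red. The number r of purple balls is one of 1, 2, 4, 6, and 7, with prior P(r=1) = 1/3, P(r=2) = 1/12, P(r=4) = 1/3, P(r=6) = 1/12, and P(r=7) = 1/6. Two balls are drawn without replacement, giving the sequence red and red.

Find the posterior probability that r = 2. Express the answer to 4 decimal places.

The likelihood of the observed sequence under each hypothesis: P(data | r = 1) = (7/8)(6/7) = 3/4; P(data | r = 2) = (6/8)(5/7) = 15/28; P(data | r = 4) = (4/8)(3/7) = 3/14; P(data | r = 6) = (2/8)(1/7) = 1/28; P(data | r = 7) = (1/8)(0/7) = 0.
Weighting by the prior gives 1/3 · 3/4 = 1/4, 1/12 · 15/28 = 5/112, 1/3 · 3/14 = 1/14, 1/12 · 1/28 = 1/336, 1/6 · 0 = 0; these sum to 31/84.
Therefore the posterior P(r = 2 | data) = (5/112) / (31/84) = 15/124.

0.1210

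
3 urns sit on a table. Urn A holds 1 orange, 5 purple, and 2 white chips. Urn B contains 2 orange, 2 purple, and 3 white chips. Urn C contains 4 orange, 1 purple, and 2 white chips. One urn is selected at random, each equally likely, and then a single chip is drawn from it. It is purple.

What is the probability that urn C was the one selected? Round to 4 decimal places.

0.1356

For each hypothesis, P(data | H) works out to: P(data | urn A) = (5/8) = 5/8; P(data | urn B) = (2/7) = 2/7; P(data | urn C) = (1/7) = 1/7.
Multiplying each by its prior: 1/3 · 5/8 = 5/24, 1/3 · 2/7 = 2/21, 1/3 · 1/7 = 1/21; with total 59/168.
By Bayes' rule, P(urn C | data) = (1/21) / (59/168) = 8/59.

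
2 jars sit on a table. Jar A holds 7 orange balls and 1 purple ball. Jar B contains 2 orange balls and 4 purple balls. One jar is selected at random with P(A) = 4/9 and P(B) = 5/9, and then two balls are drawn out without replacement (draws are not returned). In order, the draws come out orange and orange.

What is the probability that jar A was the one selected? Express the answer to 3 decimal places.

0.900

Compute the likelihood of the observed sequence for each case: P(data | jar A) = (7/8)(6/7) = 3/4; P(data | jar B) = (2/6)(1/5) = 1/15.
The prior-weighted likelihoods are 4/9 · 3/4 = 1/3, 5/9 · 1/15 = 1/27; these sum to 10/27.
So P(jar A | data) = (1/3) / (10/27) = 9/10.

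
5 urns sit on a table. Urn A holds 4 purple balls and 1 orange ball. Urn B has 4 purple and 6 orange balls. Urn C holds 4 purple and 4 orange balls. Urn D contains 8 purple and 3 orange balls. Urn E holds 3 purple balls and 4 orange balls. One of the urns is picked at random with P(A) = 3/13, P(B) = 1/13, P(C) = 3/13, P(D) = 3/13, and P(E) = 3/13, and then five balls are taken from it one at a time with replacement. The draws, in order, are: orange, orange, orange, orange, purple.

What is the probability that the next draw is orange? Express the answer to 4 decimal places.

0.5371

Compute the likelihood of the observed sequence for each case: P(data | urn A) = (1/5)(1/5)(1/5)(1/5)(4/5) = 0.00128; P(data | urn B) = (6/10)(6/10)(6/10)(6/10)(4/10) = 0.05184; P(data | urn C) = (4/8)(4/8)(4/8)(4/8)(4/8) = 0.03125; P(data | urn D) = (3/11)(3/11)(3/11)(3/11)(8/11) = 0.0040236; P(data | urn E) = (4/7)(4/7)(4/7)(4/7)(3/7) = 0.045695.
The prior-weighted likelihoods are 3/13 · 0.00128 = 0.00029538, 1/13 · 0.05184 = 0.0039877, 3/13 · 0.03125 = 0.0072115, 3/13 · 0.0040236 = 0.00092852, 3/13 · 0.045695 = 0.010545; with total 0.022968.
Dividing through by the total gives posterior P(urn A | data) = 0.012861, P(urn B | data) = 0.17362, P(urn C | data) = 0.31398, P(urn D | data) = 0.040426, P(urn E | data) = 0.45912.
The predictive probability is P(orange next | data) = (1/5)(0.012861) + (3/5)(0.17362) + (1/2)(0.31398) + (3/11)(0.040426) + (4/7)(0.45912) = 0.53711.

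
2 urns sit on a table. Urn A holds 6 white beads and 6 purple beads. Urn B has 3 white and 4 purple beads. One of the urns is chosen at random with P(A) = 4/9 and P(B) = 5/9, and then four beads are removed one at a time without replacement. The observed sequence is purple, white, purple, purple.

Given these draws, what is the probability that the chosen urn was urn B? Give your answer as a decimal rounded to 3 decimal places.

Under each hypothesis, the probability of the observed sequence is: P(data | urn A) = (6/12)(6/11)(5/10)(4/9) = 0.060606; P(data | urn B) = (4/7)(3/6)(3/5)(2/4) = 0.085714.
The prior-weighted likelihoods are 4/9 · 0.060606 = 0.026936, 5/9 · 0.085714 = 0.047619; summing to 0.074555.
By Bayes' rule, P(urn B | data) = (0.047619) / (0.074555) = 0.63871.

0.639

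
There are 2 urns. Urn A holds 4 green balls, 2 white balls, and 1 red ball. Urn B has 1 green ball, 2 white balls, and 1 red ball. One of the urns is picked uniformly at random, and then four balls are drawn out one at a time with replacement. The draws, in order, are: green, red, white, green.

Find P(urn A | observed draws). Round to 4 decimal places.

0.6304

For each hypothesis, P(data | H) works out to: P(data | urn A) = (4/7)(1/7)(2/7)(4/7) = 0.013328; P(data | urn B) = (1/4)(1/4)(2/4)(1/4) = 0.0078125.
Weighting by the prior gives 1/2 · 0.013328 = 0.0066639, 1/2 · 0.0078125 = 0.0039062; with total 0.01057.
Hence P(urn A | data) = (0.0066639) / (0.01057) = 0.63044.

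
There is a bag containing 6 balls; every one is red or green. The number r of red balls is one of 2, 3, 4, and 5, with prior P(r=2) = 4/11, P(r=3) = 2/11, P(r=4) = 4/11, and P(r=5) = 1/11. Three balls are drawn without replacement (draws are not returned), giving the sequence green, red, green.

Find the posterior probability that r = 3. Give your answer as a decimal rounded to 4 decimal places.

The likelihood of the observed sequence under each hypothesis: P(data | r = 2) = (4/6)(2/5)(3/4) = 1/5; P(data | r = 3) = (3/6)(3/5)(2/4) = 3/20; P(data | r = 4) = (2/6)(4/5)(1/4) = 1/15; P(data | r = 5) = (1/6)(5/5)(0/4) = 0.
The prior-weighted likelihoods are 4/11 · 1/5 = 4/55, 2/11 · 3/20 = 3/110, 4/11 · 1/15 = 4/165, 1/11 · 0 = 0; these sum to 41/330.
By Bayes' rule, P(r = 3 | data) = (3/110) / (41/330) = 9/41.

0.2195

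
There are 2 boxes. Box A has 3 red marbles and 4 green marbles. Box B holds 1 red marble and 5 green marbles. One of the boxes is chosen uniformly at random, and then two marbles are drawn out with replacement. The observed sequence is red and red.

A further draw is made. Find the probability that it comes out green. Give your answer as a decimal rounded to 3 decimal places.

For each hypothesis, P(data | H) works out to: P(data | box A) = (3/7)(3/7) = 0.18367; P(data | box B) = (1/6)(1/6) = 0.027778.
Multiplying each by its prior: 1/2 · 0.18367 = 0.091837, 1/2 · 0.027778 = 0.013889; with total 0.10573.
Normalising, the posterior is P(box A | data) = 0.86863, P(box B | data) = 0.13137.
Averaging over the posterior, P(green next | data) = (4/7)(0.86863) + (5/6)(0.13137) = 0.60583.

0.606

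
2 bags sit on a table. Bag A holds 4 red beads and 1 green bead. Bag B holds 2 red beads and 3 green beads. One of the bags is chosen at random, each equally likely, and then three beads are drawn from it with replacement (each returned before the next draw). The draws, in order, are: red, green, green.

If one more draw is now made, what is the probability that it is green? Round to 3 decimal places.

0.527

For each hypothesis, P(data | H) works out to: P(data | bag A) = (4/5)(1/5)(1/5) = 4/125; P(data | bag B) = (2/5)(3/5)(3/5) = 18/125.
Weighting by the prior gives 1/2 · 4/125 = 2/125, 1/2 · 18/125 = 9/125; these sum to 11/125.
Normalising, the posterior is P(bag A | data) = 2/11, P(bag B | data) = 9/11.
So P(green next | data) = Σ P(green next | H) P(H | data) = (1/5)(2/11) + (3/5)(9/11) = 29/55.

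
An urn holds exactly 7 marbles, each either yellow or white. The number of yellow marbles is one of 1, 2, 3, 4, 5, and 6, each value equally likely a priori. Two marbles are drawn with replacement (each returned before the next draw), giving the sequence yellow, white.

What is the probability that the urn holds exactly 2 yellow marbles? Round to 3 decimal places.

0.179

The likelihood of the observed sequence under each hypothesis: P(data | r = 1) = (1/7)(6/7) = 6/49; P(data | r = 2) = (2/7)(5/7) = 10/49; P(data | r = 3) = (3/7)(4/7) = 12/49; P(data | r = 4) = (4/7)(3/7) = 12/49; P(data | r = 5) = (5/7)(2/7) = 10/49; P(data | r = 6) = (6/7)(1/7) = 6/49.
Multiplying each by its prior: 1/6 · 6/49 = 1/49, 1/6 · 10/49 = 5/147, 1/6 · 12/49 = 2/49, 1/6 · 12/49 = 2/49, 1/6 · 10/49 = 5/147, 1/6 · 6/49 = 1/49; with total 4/21.
Therefore the posterior P(r = 2 | data) = (5/147) / (4/21) = 5/28.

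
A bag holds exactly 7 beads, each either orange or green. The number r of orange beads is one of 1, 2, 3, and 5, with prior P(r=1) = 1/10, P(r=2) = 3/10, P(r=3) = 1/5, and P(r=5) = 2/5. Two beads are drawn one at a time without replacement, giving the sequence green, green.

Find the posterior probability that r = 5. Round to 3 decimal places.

0.066

For each hypothesis, P(data | H) works out to: P(data | r = 1) = (6/7)(5/6) = 5/7; P(data | r = 2) = (5/7)(4/6) = 10/21; P(data | r = 3) = (4/7)(3/6) = 2/7; P(data | r = 5) = (2/7)(1/6) = 1/21.
Multiplying each by its prior: 1/10 · 5/7 = 1/14, 3/10 · 10/21 = 1/7, 1/5 · 2/7 = 2/35, 2/5 · 1/21 = 2/105; with total 61/210.
Therefore the posterior P(r = 5 | data) = (2/105) / (61/210) = 4/61.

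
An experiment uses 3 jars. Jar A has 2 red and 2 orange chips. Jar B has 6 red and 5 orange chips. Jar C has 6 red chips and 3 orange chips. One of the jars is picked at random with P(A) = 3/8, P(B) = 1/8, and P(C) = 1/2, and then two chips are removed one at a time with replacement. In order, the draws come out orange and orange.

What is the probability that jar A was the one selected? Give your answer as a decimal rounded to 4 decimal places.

0.5353

Under each hypothesis, the probability of the observed sequence is: P(data | jar A) = (2/4)(2/4) = 0.25; P(data | jar B) = (5/11)(5/11) = 0.20661; P(data | jar C) = (3/9)(3/9) = 0.11111.
Multiplying each by its prior: 3/8 · 0.25 = 0.09375, 1/8 · 0.20661 = 0.025826, 1/2 · 0.11111 = 0.055556; with total 0.17513.
Therefore the posterior P(jar A | data) = (0.09375) / (0.17513) = 0.53531.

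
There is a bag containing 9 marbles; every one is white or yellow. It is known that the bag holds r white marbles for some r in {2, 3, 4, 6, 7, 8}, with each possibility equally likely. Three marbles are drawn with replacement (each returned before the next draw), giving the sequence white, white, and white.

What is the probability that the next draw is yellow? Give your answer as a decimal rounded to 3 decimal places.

Under each hypothesis, the probability of the observed sequence is: P(data | r = 2) = (2/9)(2/9)(2/9) = 0.010974; P(data | r = 3) = (3/9)(3/9)(3/9) = 0.037037; P(data | r = 4) = (4/9)(4/9)(4/9) = 0.087791; P(data | r = 6) = (6/9)(6/9)(6/9) = 0.2963; P(data | r = 7) = (7/9)(7/9)(7/9) = 0.47051; P(data | r = 8) = (8/9)(8/9)(8/9) = 0.70233.
The prior-weighted likelihoods are 1/6 · 0.010974 = 0.001829, 1/6 · 0.037037 = 0.0061728, 1/6 · 0.087791 = 0.014632, 1/6 · 0.2963 = 0.049383, 1/6 · 0.47051 = 0.078418, 1/6 · 0.70233 = 0.11706; these sum to 0.26749.
Dividing through by the total gives posterior P(r = 2 | data) = 0.0068376, P(r = 3 | data) = 0.023077, P(r = 4 | data) = 0.054701, P(r = 6 | data) = 0.18462, P(r = 7 | data) = 0.29316, P(r = 8 | data) = 0.43761.
So P(yellow next | data) = Σ P(yellow next | H) P(H | data) = (7/9)(0.0068376) + (2/3)(0.023077) + (5/9)(0.054701) + (1/3)(0.18462) + (2/9)(0.29316) + (1/9)(0.43761) = 0.2264.

0.226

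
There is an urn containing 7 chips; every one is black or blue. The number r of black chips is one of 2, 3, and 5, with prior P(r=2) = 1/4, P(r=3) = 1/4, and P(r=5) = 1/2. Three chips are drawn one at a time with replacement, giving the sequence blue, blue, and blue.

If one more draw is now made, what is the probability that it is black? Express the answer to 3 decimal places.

Under each hypothesis, the probability of the observed sequence is: P(data | r = 2) = (5/7)(5/7)(5/7) = 0.36443; P(data | r = 3) = (4/7)(4/7)(4/7) = 0.18659; P(data | r = 5) = (2/7)(2/7)(2/7) = 0.023324.
Weighting by the prior gives 1/4 · 0.36443 = 0.091108, 1/4 · 0.18659 = 0.046647, 1/2 · 0.023324 = 0.011662; summing to 0.14942.
Dividing through by the total gives posterior P(r = 2 | data) = 0.60976, P(r = 3 | data) = 0.3122, P(r = 5 | data) = 0.078049.
The predictive probability is P(black next | data) = (2/7)(0.60976) + (3/7)(0.3122) + (5/7)(0.078049) = 0.36376.

0.364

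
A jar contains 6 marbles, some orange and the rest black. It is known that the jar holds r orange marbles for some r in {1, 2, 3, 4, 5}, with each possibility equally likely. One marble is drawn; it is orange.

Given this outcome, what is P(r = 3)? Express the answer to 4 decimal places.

Under each hypothesis, the probability of this draw is: P(data | r = 1) = (1/6) = 1/6; P(data | r = 2) = (2/6) = 1/3; P(data | r = 3) = (3/6) = 1/2; P(data | r = 4) = (4/6) = 2/3; P(data | r = 5) = (5/6) = 5/6.
Weighting by the prior gives 1/5 · 1/6 = 1/30, 1/5 · 1/3 = 1/15, 1/5 · 1/2 = 1/10, 1/5 · 2/3 = 2/15, 1/5 · 5/6 = 1/6; summing to 1/2.
By Bayes' rule, P(r = 3 | data) = (1/10) / (1/2) = 1/5.

0.2000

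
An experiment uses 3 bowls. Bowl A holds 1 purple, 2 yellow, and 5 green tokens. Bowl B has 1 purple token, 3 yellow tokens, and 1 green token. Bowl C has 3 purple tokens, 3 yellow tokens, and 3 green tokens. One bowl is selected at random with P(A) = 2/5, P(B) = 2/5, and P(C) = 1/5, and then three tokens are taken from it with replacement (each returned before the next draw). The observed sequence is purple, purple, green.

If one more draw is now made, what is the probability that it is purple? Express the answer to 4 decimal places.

Under each hypothesis, the probability of the observed sequence is: P(data | bowl A) = (1/8)(1/8)(5/8) = 0.0097656; P(data | bowl B) = (1/5)(1/5)(1/5) = 0.008; P(data | bowl C) = (3/9)(3/9)(3/9) = 0.037037.
Weighting by the prior gives 2/5 · 0.0097656 = 0.0039062, 2/5 · 0.008 = 0.0032, 1/5 · 0.037037 = 0.0074074; these sum to 0.014514.
Normalising, the posterior is P(bowl A | data) = 0.26914, P(bowl B | data) = 0.22048, P(bowl C | data) = 0.51037.
The predictive probability is P(purple next | data) = (1/8)(0.26914) + (1/5)(0.22048) + (1/3)(0.51037) = 0.24786.

0.2479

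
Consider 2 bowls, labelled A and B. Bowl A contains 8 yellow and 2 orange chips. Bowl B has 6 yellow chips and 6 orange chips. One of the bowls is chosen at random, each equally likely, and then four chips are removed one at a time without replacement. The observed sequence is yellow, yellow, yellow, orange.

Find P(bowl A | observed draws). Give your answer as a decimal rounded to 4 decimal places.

0.6875

The likelihood of the observed sequence under each hypothesis: P(data | bowl A) = (8/10)(7/9)(6/8)(2/7) = 2/15; P(data | bowl B) = (6/12)(5/11)(4/10)(6/9) = 2/33.
The prior-weighted likelihoods are 1/2 · 2/15 = 1/15, 1/2 · 2/33 = 1/33; these sum to 16/165.
By Bayes' rule, P(bowl A | data) = (1/15) / (16/165) = 11/16.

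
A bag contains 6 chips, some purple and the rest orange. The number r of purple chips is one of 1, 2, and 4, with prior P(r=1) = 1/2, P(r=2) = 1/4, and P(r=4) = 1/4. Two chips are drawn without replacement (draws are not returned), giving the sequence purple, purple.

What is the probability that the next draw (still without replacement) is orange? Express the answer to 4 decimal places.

0.5714

For each hypothesis, P(data | H) works out to: P(data | r = 1) = (1/6)(0/5) = 0; P(data | r = 2) = (2/6)(1/5) = 1/15; P(data | r = 4) = (4/6)(3/5) = 2/5.
The prior-weighted likelihoods are 1/2 · 0 = 0, 1/4 · 1/15 = 1/60, 1/4 · 2/5 = 1/10; these sum to 7/60.
The posterior is then P(r = 1 | data) = 0, P(r = 2 | data) = 1/7, P(r = 4 | data) = 6/7.
Averaging over the posterior, P(orange next | data) = (1)(1/7) + (1/2)(6/7) = 4/7.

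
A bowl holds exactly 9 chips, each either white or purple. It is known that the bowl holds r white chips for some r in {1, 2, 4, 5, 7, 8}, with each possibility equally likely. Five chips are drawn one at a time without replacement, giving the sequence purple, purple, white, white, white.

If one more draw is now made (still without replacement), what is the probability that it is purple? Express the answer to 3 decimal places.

0.444

Compute the likelihood of the observed sequence for each case: P(data | r = 1) = (8/9)(7/8)(1/7)(0/6) = 0; P(data | r = 2) = (7/9)(6/8)(2/7)(1/6)(0/5) = 0; P(data | r = 4) = (5/9)(4/8)(4/7)(3/6)(2/5) = 2/63; P(data | r = 5) = (4/9)(3/8)(5/7)(4/6)(3/5) = 1/21; P(data | r = 7) = (2/9)(1/8)(7/7)(6/6)(5/5) = 1/36; P(data | r = 8) = (1/9)(0/8) = 0.
The prior-weighted likelihoods are 1/6 · 0 = 0, 1/6 · 0 = 0, 1/6 · 2/63 = 1/189, 1/6 · 1/21 = 1/126, 1/6 · 1/36 = 1/216, 1/6 · 0 = 0; these sum to 1/56.
Dividing through by the total gives posterior P(r = 1 | data) = 0, P(r = 2 | data) = 0, P(r = 4 | data) = 8/27, P(r = 5 | data) = 4/9, P(r = 7 | data) = 7/27, P(r = 8 | data) = 0.
Averaging over the posterior, P(purple next | data) = (3/4)(8/27) + (1/2)(4/9) + (0)(7/27) = 4/9.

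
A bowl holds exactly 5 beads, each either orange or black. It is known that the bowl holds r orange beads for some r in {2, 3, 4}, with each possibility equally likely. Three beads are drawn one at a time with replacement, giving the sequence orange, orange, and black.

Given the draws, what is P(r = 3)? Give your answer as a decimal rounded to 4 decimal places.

Compute the likelihood of the observed sequence for each case: P(data | r = 2) = (2/5)(2/5)(3/5) = 12/125; P(data | r = 3) = (3/5)(3/5)(2/5) = 18/125; P(data | r = 4) = (4/5)(4/5)(1/5) = 16/125.
Multiplying each by its prior: 1/3 · 12/125 = 4/125, 1/3 · 18/125 = 6/125, 1/3 · 16/125 = 16/375; with total 46/375.
Hence P(r = 3 | data) = (6/125) / (46/375) = 9/23.

0.3913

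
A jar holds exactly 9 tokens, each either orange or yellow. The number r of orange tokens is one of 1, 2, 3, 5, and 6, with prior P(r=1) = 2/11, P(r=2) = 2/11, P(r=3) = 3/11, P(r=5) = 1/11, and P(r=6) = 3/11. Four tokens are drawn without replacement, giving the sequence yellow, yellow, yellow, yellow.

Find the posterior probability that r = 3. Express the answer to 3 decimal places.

0.176

For each hypothesis, P(data | H) works out to: P(data | r = 1) = (8/9)(7/8)(6/7)(5/6) = 0.55556; P(data | r = 2) = (7/9)(6/8)(5/7)(4/6) = 0.27778; P(data | r = 3) = (6/9)(5/8)(4/7)(3/6) = 0.11905; P(data | r = 5) = (4/9)(3/8)(2/7)(1/6) = 0.0079365; P(data | r = 6) = (3/9)(2/8)(1/7)(0/6) = 0.
The prior-weighted likelihoods are 2/11 · 0.55556 = 0.10101, 2/11 · 0.27778 = 0.050505, 3/11 · 0.11905 = 0.032468, 1/11 · 0.0079365 = 0.0007215, 3/11 · 0 = 0; these sum to 0.1847.
By Bayes' rule, P(r = 3 | data) = (0.032468) / (0.1847) = 0.17578.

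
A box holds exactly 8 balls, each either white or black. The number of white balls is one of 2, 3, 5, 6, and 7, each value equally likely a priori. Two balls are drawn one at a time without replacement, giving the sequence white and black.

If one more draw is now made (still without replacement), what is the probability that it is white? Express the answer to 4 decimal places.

For each hypothesis, P(data | H) works out to: P(data | r = 2) = (2/8)(6/7) = 3/14; P(data | r = 3) = (3/8)(5/7) = 15/56; P(data | r = 5) = (5/8)(3/7) = 15/56; P(data | r = 6) = (6/8)(2/7) = 3/14; P(data | r = 7) = (7/8)(1/7) = 1/8.
The prior-weighted likelihoods are 1/5 · 3/14 = 3/70, 1/5 · 15/56 = 3/56, 1/5 · 15/56 = 3/56, 1/5 · 3/14 = 3/70, 1/5 · 1/8 = 1/40; summing to 61/280.
Dividing through by the total gives posterior P(r = 2 | data) = 12/61, P(r = 3 | data) = 15/61, P(r = 5 | data) = 15/61, P(r = 6 | data) = 12/61, P(r = 7 | data) = 7/61.
The predictive probability is P(white next | data) = (1/6)(12/61) + (1/3)(15/61) + (2/3)(15/61) + (5/6)(12/61) + (1)(7/61) = 34/61.

0.5574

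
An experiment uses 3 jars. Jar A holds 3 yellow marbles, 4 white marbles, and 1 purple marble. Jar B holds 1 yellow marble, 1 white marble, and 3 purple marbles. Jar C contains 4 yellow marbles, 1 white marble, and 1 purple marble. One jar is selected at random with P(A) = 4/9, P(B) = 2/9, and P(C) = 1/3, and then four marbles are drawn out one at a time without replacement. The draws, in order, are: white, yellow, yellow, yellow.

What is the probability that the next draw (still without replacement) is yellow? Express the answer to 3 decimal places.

0.389

The likelihood of the observed sequence under each hypothesis: P(data | jar A) = (4/8)(3/7)(2/6)(1/5) = 1/70; P(data | jar B) = (1/5)(1/4)(0/3) = 0; P(data | jar C) = (1/6)(4/5)(3/4)(2/3) = 1/15.
Weighting by the prior gives 4/9 · 1/70 = 2/315, 2/9 · 0 = 0, 1/3 · 1/15 = 1/45; summing to 1/35.
Dividing through by the total gives posterior P(jar A | data) = 2/9, P(jar B | data) = 0, P(jar C | data) = 7/9.
Averaging over the posterior, P(yellow next | data) = (0)(2/9) + (1/2)(7/9) = 7/18.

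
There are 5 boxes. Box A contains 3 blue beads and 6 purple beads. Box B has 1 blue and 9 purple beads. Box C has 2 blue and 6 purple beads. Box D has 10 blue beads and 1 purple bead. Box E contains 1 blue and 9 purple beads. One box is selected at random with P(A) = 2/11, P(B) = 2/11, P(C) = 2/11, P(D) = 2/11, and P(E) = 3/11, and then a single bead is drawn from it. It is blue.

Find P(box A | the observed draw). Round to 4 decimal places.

Under each hypothesis, the probability of this draw is: P(data | box A) = (3/9) = 1/3; P(data | box B) = (1/10) = 1/10; P(data | box C) = (2/8) = 1/4; P(data | box D) = (10/11) = 10/11; P(data | box E) = (1/10) = 1/10.
Weighting by the prior gives 2/11 · 1/3 = 2/33, 2/11 · 1/10 = 1/55, 2/11 · 1/4 = 1/22, 2/11 · 10/11 = 20/121, 3/11 · 1/10 = 3/110; summing to 115/363.
Therefore the posterior P(box A | data) = (2/33) / (115/363) = 22/115.

0.1913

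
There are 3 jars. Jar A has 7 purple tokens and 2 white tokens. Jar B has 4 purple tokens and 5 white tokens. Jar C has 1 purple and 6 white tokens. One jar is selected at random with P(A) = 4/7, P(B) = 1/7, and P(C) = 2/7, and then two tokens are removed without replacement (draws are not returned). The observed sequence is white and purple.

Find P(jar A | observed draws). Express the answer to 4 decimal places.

0.5799

Under each hypothesis, the probability of the observed sequence is: P(data | jar A) = (2/9)(7/8) = 7/36; P(data | jar B) = (5/9)(4/8) = 5/18; P(data | jar C) = (6/7)(1/6) = 1/7.
Weighting by the prior gives 4/7 · 7/36 = 1/9, 1/7 · 5/18 = 5/126, 2/7 · 1/7 = 2/49; summing to 169/882.
Hence P(jar A | data) = (1/9) / (169/882) = 98/169.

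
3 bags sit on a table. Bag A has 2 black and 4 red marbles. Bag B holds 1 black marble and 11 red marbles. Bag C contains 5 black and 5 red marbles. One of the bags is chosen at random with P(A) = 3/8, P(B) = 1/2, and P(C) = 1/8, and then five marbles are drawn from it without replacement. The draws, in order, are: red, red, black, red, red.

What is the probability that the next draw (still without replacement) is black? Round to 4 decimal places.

0.3902

Under each hypothesis, the probability of the observed sequence is: P(data | bag A) = (4/6)(3/5)(2/4)(2/3)(1/2) = 0.066667; P(data | bag B) = (11/12)(10/11)(1/10)(9/9)(8/8) = 0.083333; P(data | bag C) = (5/10)(4/9)(5/8)(3/7)(2/6) = 0.019841.
The prior-weighted likelihoods are 3/8 · 0.066667 = 0.025, 1/2 · 0.083333 = 0.041667, 1/8 · 0.019841 = 0.0024802; these sum to 0.069147.
Normalising, the posterior is P(bag A | data) = 0.36155, P(bag B | data) = 0.60258, P(bag C | data) = 0.035868.
Averaging over the posterior, P(black next | data) = (1)(0.36155) + (0)(0.60258) + (4/5)(0.035868) = 0.39024.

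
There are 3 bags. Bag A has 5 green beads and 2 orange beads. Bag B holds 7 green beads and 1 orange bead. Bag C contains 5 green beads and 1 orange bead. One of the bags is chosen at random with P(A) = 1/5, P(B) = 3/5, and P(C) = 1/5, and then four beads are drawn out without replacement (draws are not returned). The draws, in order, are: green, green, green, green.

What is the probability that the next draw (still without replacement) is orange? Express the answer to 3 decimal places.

For each hypothesis, P(data | H) works out to: P(data | bag A) = (5/7)(4/6)(3/5)(2/4) = 1/7; P(data | bag B) = (7/8)(6/7)(5/6)(4/5) = 1/2; P(data | bag C) = (5/6)(4/5)(3/4)(2/3) = 1/3.
Multiplying each by its prior: 1/5 · 1/7 = 1/35, 3/5 · 1/2 = 3/10, 1/5 · 1/3 = 1/15; summing to 83/210.
The posterior is then P(bag A | data) = 6/83, P(bag B | data) = 63/83, P(bag C | data) = 14/83.
So P(orange next | data) = Σ P(orange next | H) P(H | data) = (2/3)(6/83) + (1/4)(63/83) + (1/2)(14/83) = 107/332.

0.322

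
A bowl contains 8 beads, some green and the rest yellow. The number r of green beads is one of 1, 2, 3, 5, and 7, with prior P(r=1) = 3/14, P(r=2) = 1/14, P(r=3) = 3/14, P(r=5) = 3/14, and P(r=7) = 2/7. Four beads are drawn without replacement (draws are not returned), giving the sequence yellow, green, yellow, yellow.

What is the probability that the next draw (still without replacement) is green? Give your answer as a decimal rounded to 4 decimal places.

0.2800

The likelihood of the observed sequence under each hypothesis: P(data | r = 1) = (7/8)(1/7)(6/6)(5/5) = 1/8; P(data | r = 2) = (6/8)(2/7)(5/6)(4/5) = 1/7; P(data | r = 3) = (5/8)(3/7)(4/6)(3/5) = 3/28; P(data | r = 5) = (3/8)(5/7)(2/6)(1/5) = 1/56; P(data | r = 7) = (1/8)(7/7)(0/6) = 0.
The prior-weighted likelihoods are 3/14 · 1/8 = 3/112, 1/14 · 1/7 = 1/98, 3/14 · 3/28 = 9/392, 3/14 · 1/56 = 3/784, 2/7 · 0 = 0; these sum to 25/392.
Normalising, the posterior is P(r = 1 | data) = 21/50, P(r = 2 | data) = 4/25, P(r = 3 | data) = 9/25, P(r = 5 | data) = 3/50, P(r = 7 | data) = 0.
Averaging over the posterior, P(green next | data) = (0)(21/50) + (1/4)(4/25) + (1/2)(9/25) + (1)(3/50) = 7/25.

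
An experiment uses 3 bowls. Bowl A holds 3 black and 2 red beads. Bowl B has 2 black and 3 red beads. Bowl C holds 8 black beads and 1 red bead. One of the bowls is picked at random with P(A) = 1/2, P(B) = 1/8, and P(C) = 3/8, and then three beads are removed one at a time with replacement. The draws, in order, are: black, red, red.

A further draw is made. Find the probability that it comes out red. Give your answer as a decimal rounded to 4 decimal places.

0.4344

The likelihood of the observed sequence under each hypothesis: P(data | bowl A) = (3/5)(2/5)(2/5) = 0.096; P(data | bowl B) = (2/5)(3/5)(3/5) = 0.144; P(data | bowl C) = (8/9)(1/9)(1/9) = 0.010974.
Multiplying each by its prior: 1/2 · 0.096 = 0.048, 1/8 · 0.144 = 0.018, 3/8 · 0.010974 = 0.0041152; summing to 0.070115.
Dividing through by the total gives posterior P(bowl A | data) = 0.68459, P(bowl B | data) = 0.25672, P(bowl C | data) = 0.058692.
Averaging over the posterior, P(red next | data) = (2/5)(0.68459) + (3/5)(0.25672) + (1/9)(0.058692) = 0.43439.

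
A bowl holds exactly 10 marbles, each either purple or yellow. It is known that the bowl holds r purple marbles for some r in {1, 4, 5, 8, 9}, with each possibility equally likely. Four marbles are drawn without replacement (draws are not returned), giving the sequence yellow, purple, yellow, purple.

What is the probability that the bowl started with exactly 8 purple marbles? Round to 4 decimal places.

0.1284

Under each hypothesis, the probability of the observed sequence is: P(data | r = 1) = (9/10)(1/9)(8/8)(0/7) = 0; P(data | r = 4) = (6/10)(4/9)(5/8)(3/7) = 0.071429; P(data | r = 5) = (5/10)(5/9)(4/8)(4/7) = 0.079365; P(data | r = 8) = (2/10)(8/9)(1/8)(7/7) = 0.022222; P(data | r = 9) = (1/10)(9/9)(0/8) = 0.
Weighting by the prior gives 1/5 · 0 = 0, 1/5 · 0.071429 = 0.014286, 1/5 · 0.079365 = 0.015873, 1/5 · 0.022222 = 0.0044444, 1/5 · 0 = 0; these sum to 0.034603.
By Bayes' rule, P(r = 8 | data) = (0.0044444) / (0.034603) = 0.12844.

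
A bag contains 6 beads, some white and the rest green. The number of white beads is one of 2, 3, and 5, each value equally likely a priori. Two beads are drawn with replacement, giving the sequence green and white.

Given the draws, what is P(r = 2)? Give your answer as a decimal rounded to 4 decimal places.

0.3636

For each hypothesis, P(data | H) works out to: P(data | r = 2) = (4/6)(2/6) = 2/9; P(data | r = 3) = (3/6)(3/6) = 1/4; P(data | r = 5) = (1/6)(5/6) = 5/36.
Multiplying each by its prior: 1/3 · 2/9 = 2/27, 1/3 · 1/4 = 1/12, 1/3 · 5/36 = 5/108; with total 11/54.
Therefore the posterior P(r = 2 | data) = (2/27) / (11/54) = 4/11.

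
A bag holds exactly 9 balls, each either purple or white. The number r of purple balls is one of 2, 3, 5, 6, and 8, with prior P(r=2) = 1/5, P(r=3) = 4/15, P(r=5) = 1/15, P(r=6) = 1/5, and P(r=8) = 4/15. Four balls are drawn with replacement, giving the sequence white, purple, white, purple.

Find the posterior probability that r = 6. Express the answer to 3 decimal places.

The likelihood of the observed sequence under each hypothesis: P(data | r = 2) = (7/9)(2/9)(7/9)(2/9) = 0.029873; P(data | r = 3) = (6/9)(3/9)(6/9)(3/9) = 0.049383; P(data | r = 5) = (4/9)(5/9)(4/9)(5/9) = 0.060966; P(data | r = 6) = (3/9)(6/9)(3/9)(6/9) = 0.049383; P(data | r = 8) = (1/9)(8/9)(1/9)(8/9) = 0.0097546.
Multiplying each by its prior: 1/5 · 0.029873 = 0.0059747, 4/15 · 0.049383 = 0.013169, 1/15 · 0.060966 = 0.0040644, 1/5 · 0.049383 = 0.0098765, 4/15 · 0.0097546 = 0.0026012; summing to 0.035686.
So P(r = 6 | data) = (0.0098765) / (0.035686) = 0.27677.

0.277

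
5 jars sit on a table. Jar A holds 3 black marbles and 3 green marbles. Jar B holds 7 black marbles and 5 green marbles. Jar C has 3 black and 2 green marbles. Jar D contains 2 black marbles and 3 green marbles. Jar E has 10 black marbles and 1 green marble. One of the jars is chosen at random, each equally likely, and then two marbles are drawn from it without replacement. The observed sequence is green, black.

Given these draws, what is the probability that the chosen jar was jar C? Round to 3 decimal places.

0.239

Under each hypothesis, the probability of the observed sequence is: P(data | jar A) = (3/6)(3/5) = 0.3; P(data | jar B) = (5/12)(7/11) = 0.26515; P(data | jar C) = (2/5)(3/4) = 0.3; P(data | jar D) = (3/5)(2/4) = 0.3; P(data | jar E) = (1/11)(10/10) = 0.090909.
Weighting by the prior gives 1/5 · 0.3 = 0.06, 1/5 · 0.26515 = 0.05303, 1/5 · 0.3 = 0.06, 1/5 · 0.3 = 0.06, 1/5 · 0.090909 = 0.018182; with total 0.25121.
Therefore the posterior P(jar C | data) = (0.06) / (0.25121) = 0.23884.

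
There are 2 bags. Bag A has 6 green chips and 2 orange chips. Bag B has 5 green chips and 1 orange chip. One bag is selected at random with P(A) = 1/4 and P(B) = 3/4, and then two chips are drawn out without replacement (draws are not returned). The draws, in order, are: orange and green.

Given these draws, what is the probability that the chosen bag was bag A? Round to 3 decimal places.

Under each hypothesis, the probability of the observed sequence is: P(data | bag A) = (2/8)(6/7) = 3/14; P(data | bag B) = (1/6)(5/5) = 1/6.
Weighting by the prior gives 1/4 · 3/14 = 3/56, 3/4 · 1/6 = 1/8; these sum to 5/28.
So P(bag A | data) = (3/56) / (5/28) = 3/10.

0.300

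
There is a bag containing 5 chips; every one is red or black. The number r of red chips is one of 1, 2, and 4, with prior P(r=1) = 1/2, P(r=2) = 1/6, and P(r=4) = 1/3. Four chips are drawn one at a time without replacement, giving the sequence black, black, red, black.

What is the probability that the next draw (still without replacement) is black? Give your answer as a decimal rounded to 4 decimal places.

For each hypothesis, P(data | H) works out to: P(data | r = 1) = (4/5)(3/4)(1/3)(2/2) = 1/5; P(data | r = 2) = (3/5)(2/4)(2/3)(1/2) = 1/10; P(data | r = 4) = (1/5)(0/4) = 0.
The prior-weighted likelihoods are 1/2 · 1/5 = 1/10, 1/6 · 1/10 = 1/60, 1/3 · 0 = 0; with total 7/60.
The posterior is then P(r = 1 | data) = 6/7, P(r = 2 | data) = 1/7, P(r = 4 | data) = 0.
So P(black next | data) = Σ P(black next | H) P(H | data) = (1)(6/7) + (0)(1/7) = 6/7.

0.8571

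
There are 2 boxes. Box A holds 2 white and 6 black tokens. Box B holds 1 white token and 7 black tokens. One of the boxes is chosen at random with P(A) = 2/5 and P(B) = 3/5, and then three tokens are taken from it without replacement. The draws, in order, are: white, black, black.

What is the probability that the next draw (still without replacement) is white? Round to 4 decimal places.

The likelihood of the observed sequence under each hypothesis: P(data | box A) = (2/8)(6/7)(5/6) = 5/28; P(data | box B) = (1/8)(7/7)(6/6) = 1/8.
Multiplying each by its prior: 2/5 · 5/28 = 1/14, 3/5 · 1/8 = 3/40; with total 41/280.
Dividing through by the total gives posterior P(box A | data) = 20/41, P(box B | data) = 21/41.
Averaging over the posterior, P(white next | data) = (1/5)(20/41) + (0)(21/41) = 4/41.

0.0976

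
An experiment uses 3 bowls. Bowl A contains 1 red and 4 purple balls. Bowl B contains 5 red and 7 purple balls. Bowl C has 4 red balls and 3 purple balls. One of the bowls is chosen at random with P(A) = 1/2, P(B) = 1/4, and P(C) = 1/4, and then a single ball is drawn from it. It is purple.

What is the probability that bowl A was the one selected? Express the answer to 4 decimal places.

Under each hypothesis, the probability of this draw is: P(data | bowl A) = (4/5) = 0.8; P(data | bowl B) = (7/12) = 0.58333; P(data | bowl C) = (3/7) = 0.42857.
The prior-weighted likelihoods are 1/2 · 0.8 = 0.4, 1/4 · 0.58333 = 0.14583, 1/4 · 0.42857 = 0.10714; summing to 0.65298.
By Bayes' rule, P(bowl A | data) = (0.4) / (0.65298) = 0.61258.

0.6126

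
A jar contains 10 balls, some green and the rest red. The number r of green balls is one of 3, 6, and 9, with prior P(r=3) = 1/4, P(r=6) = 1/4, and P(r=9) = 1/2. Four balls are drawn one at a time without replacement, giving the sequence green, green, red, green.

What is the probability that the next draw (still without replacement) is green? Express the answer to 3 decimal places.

0.816

Compute the likelihood of the observed sequence for each case: P(data | r = 3) = (3/10)(2/9)(7/8)(1/7) = 1/120; P(data | r = 6) = (6/10)(5/9)(4/8)(4/7) = 2/21; P(data | r = 9) = (9/10)(8/9)(1/8)(7/7) = 1/10.
Multiplying each by its prior: 1/4 · 1/120 = 1/480, 1/4 · 2/21 = 1/42, 1/2 · 1/10 = 1/20; with total 17/224.
Normalising, the posterior is P(r = 3 | data) = 7/255, P(r = 6 | data) = 16/51, P(r = 9 | data) = 56/85.
The predictive probability is P(green next | data) = (0)(7/255) + (1/2)(16/51) + (1)(56/85) = 208/255.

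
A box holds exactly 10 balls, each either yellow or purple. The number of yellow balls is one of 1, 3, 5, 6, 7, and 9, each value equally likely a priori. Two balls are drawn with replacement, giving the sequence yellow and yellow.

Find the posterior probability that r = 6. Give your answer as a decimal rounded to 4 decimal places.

0.1791

Under each hypothesis, the probability of the observed sequence is: P(data | r = 1) = (1/10)(1/10) = 1/100; P(data | r = 3) = (3/10)(3/10) = 9/100; P(data | r = 5) = (5/10)(5/10) = 1/4; P(data | r = 6) = (6/10)(6/10) = 9/25; P(data | r = 7) = (7/10)(7/10) = 49/100; P(data | r = 9) = (9/10)(9/10) = 81/100.
The prior-weighted likelihoods are 1/6 · 1/100 = 1/600, 1/6 · 9/100 = 3/200, 1/6 · 1/4 = 1/24, 1/6 · 9/25 = 3/50, 1/6 · 49/100 = 49/600, 1/6 · 81/100 = 27/200; these sum to 67/200.
Therefore the posterior P(r = 6 | data) = (3/50) / (67/200) = 12/67.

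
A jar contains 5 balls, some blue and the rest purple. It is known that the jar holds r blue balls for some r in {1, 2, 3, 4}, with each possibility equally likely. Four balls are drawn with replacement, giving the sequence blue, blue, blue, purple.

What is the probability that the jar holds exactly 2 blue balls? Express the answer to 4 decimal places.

0.1644

For each hypothesis, P(data | H) works out to: P(data | r = 1) = (1/5)(1/5)(1/5)(4/5) = 0.0064; P(data | r = 2) = (2/5)(2/5)(2/5)(3/5) = 0.0384; P(data | r = 3) = (3/5)(3/5)(3/5)(2/5) = 0.0864; P(data | r = 4) = (4/5)(4/5)(4/5)(1/5) = 0.1024.
Multiplying each by its prior: 1/4 · 0.0064 = 0.0016, 1/4 · 0.0384 = 0.0096, 1/4 · 0.0864 = 0.0216, 1/4 · 0.1024 = 0.0256; summing to 0.0584.
Hence P(r = 2 | data) = (0.0096) / (0.0584) = 0.16438.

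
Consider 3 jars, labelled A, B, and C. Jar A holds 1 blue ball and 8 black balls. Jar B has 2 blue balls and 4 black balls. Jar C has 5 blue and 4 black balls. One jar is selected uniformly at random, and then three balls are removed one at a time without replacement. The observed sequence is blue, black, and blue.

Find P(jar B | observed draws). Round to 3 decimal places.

0.296

The likelihood of the observed sequence under each hypothesis: P(data | jar A) = (1/9)(8/8)(0/7) = 0; P(data | jar B) = (2/6)(4/5)(1/4) = 1/15; P(data | jar C) = (5/9)(4/8)(4/7) = 10/63.
Multiplying each by its prior: 1/3 · 0 = 0, 1/3 · 1/15 = 1/45, 1/3 · 10/63 = 10/189; with total 71/945.
So P(jar B | data) = (1/45) / (71/945) = 21/71.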